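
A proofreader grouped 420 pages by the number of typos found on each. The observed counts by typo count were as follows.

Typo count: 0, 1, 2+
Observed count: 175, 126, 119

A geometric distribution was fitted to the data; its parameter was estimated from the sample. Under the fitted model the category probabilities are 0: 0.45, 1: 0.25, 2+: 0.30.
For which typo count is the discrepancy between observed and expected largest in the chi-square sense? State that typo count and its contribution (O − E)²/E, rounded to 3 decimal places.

1, 4.200

Expected counts E_i = n·p_i: 420×0.45 = 189, 420×0.25 = 105, 420×0.30 = 126.
cat         O        E   (O−E)²/E
0         175      189     1.0370
1         126      105     4.2000
2+        119      126     0.3889
The largest term is for 1: 4.200.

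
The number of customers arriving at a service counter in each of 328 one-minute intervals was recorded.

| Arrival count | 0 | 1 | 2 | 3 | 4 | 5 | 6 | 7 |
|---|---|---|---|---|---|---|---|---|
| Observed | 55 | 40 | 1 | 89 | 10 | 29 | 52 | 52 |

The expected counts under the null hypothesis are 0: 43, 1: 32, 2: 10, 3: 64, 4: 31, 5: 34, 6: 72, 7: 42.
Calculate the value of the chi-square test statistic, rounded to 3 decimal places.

cat         O        E   (O−E)²/E
0          55       43     3.3488
1          40       32     2.0000
2           1       10     8.1000
3          89       64     9.7656
4          10       31    14.2258
5          29       34     0.7353
6          52       72     5.5556
7          52       42     2.3810
Sum = 46.112

46.112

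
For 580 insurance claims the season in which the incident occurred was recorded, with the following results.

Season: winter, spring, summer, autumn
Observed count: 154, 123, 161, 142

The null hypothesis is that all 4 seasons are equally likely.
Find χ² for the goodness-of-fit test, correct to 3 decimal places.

5.724

Expected count for each of the 4 categories: 580/4 = 145.
χ² = (154−145)²/145 + (123−145)²/145 + (161−145)²/145 + (142−145)²/145
   = 0.5586 + 3.3379 + 1.7655 + 0.0621
Sum = 5.724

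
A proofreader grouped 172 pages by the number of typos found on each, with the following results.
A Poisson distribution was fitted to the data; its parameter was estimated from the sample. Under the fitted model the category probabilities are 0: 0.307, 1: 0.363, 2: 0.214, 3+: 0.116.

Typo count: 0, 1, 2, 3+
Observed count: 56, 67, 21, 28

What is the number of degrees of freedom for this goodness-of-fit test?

2

There are k = 4 categories and 1 parameter estimated from the data, so df = 4 − 1 − 1 = 2.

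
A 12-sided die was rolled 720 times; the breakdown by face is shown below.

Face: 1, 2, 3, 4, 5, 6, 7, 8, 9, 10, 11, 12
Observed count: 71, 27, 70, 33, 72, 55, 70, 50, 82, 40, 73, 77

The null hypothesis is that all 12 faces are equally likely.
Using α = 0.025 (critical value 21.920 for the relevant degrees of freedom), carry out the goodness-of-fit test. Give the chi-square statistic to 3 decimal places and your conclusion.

62.500; reject

Under H₀ each category has probability 1/12, so each expected count is 720/12 = 60.
cat         O        E   (O−E)²/E
1          71       60     2.0167
2          27       60    18.1500
3          70       60     1.6667
4          33       60    12.1500
5          72       60     2.4000
6          55       60     0.4167
7          70       60     1.6667
8          50       60     1.6667
9          82       60     8.0667
10         40       60     6.6667
11         73       60     2.8167
12         77       60     4.8167
Sum = 62.500
df = 11. Since 62.500 > 21.920, we reject H₀.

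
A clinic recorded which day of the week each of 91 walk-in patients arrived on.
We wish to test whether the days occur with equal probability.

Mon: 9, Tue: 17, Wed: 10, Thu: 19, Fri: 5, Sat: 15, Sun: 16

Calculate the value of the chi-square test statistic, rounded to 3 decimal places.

11.846

Under H₀ each category has probability 1/7, so each expected count is 91/7 = 13.
cat         O        E   (O−E)²/E
Mon         9       13     1.2308
Tue        17       13     1.2308
Wed        10       13     0.6923
Thu        19       13     2.7692
Fri         5       13     4.9231
Sat        15       13     0.3077
Sun        16       13     0.6923
Sum = 11.846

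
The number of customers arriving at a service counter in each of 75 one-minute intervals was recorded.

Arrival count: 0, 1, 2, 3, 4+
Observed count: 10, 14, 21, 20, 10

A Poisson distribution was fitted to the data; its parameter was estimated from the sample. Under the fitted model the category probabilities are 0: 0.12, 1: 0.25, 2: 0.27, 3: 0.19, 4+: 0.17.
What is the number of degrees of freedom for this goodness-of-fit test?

There are k = 5 categories and 1 parameter estimated from the data, so df = 5 − 1 − 1 = 3.

3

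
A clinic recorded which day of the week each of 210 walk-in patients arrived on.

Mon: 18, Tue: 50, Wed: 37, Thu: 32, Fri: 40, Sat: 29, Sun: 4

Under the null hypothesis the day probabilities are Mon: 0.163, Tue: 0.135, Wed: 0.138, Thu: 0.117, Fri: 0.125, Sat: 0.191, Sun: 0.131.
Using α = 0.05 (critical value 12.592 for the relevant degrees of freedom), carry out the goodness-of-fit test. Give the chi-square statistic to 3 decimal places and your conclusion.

59.066; reject

Expected counts E_i = n·p_i: 210×0.163 = 34.23, 210×0.135 = 28.35, 210×0.138 = 28.98, 210×0.117 = 24.57, 210×0.125 = 26.25, 210×0.191 = 40.11, 210×0.131 = 27.51.
χ² = (18−34.23)²/34.23 + (50−28.35)²/28.35 + (37−28.98)²/28.98 + (32−24.57)²/24.57 + (40−26.25)²/26.25 + (29−40.11)²/40.11 + (4−27.51)²/27.51
   = 7.6954 + 16.5334 + 2.2195 + 2.2468 + 7.2024 + 3.0773 + 20.0916
Sum = 59.066
df = 6. Since 59.066 > 12.592, we reject H₀.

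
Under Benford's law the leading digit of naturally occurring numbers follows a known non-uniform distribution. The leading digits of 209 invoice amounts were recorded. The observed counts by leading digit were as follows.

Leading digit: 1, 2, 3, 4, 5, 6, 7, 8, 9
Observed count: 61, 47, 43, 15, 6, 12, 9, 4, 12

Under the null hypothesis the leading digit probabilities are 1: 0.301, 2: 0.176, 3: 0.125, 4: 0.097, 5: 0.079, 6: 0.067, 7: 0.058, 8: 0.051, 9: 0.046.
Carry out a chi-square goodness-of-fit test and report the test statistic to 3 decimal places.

27.701

Expected counts E_i = n·p_i: 209×0.301 = 62.909, 209×0.176 = 36.784, 209×0.125 = 26.125, 209×0.097 = 20.273, 209×0.079 = 16.511, 209×0.067 = 14.003, 209×0.058 = 12.122, 209×0.051 = 10.659, 209×0.046 = 9.614.
χ² = (61−62.909)²/62.909 + (47−36.784)²/36.784 + (43−26.125)²/26.125 + (15−20.273)²/20.273 + (6−16.511)²/16.511 + (12−14.003)²/14.003 + (9−12.122)²/12.122 + (4−10.659)²/10.659 + (12−9.614)²/9.614
   = 0.0579 + 2.8373 + 10.9001 + 1.3715 + 6.6914 + 0.2865 + 0.8041 + 4.1601 + 0.5922
Sum = 27.701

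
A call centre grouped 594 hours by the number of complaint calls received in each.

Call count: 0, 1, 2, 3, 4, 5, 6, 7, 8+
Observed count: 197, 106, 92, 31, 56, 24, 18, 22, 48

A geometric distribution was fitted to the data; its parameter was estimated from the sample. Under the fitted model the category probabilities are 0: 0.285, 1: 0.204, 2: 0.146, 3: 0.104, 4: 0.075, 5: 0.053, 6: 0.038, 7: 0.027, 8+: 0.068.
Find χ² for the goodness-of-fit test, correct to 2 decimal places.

Expected counts E_i = n·p_i: 594×0.285 = 169.29, 594×0.204 = 121.176, 594×0.146 = 86.724, 594×0.104 = 61.776, 594×0.075 = 44.55, 594×0.053 = 31.482, 594×0.038 = 22.572, 594×0.027 = 16.038, 594×0.068 = 40.392.
χ² = (197−169.29)²/169.29 + (106−121.176)²/121.176 + (92−86.724)²/86.724 + (31−61.776)²/61.776 + (56−44.55)²/44.55 + (24−31.482)²/31.482 + (18−22.572)²/22.572 + (22−16.038)²/16.038 + (48−40.392)²/40.392
   = 4.536 + 1.901 + 0.321 + 15.332 + 2.943 + 1.778 + 0.926 + 2.216 + 1.433
Sum = 31.39

31.39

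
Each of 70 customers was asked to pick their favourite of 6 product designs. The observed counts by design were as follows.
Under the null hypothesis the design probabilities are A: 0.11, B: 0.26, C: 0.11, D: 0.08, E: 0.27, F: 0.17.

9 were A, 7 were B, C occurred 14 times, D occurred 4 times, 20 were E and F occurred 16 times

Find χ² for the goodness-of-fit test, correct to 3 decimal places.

14.200

Expected counts E_i = n·p_i: 70×0.11 = 7.7, 70×0.26 = 18.2, 70×0.11 = 7.7, 70×0.08 = 5.6, 70×0.27 = 18.9, 70×0.17 = 11.9.
χ² = (9−7.7)²/7.7 + (7−18.2)²/18.2 + (14−7.7)²/7.7 + (4−5.6)²/5.6 + (20−18.9)²/18.9 + (16−11.9)²/11.9
   = 0.2195 + 6.8923 + 5.1545 + 0.4571 + 0.0640 + 1.4126
Sum = 14.200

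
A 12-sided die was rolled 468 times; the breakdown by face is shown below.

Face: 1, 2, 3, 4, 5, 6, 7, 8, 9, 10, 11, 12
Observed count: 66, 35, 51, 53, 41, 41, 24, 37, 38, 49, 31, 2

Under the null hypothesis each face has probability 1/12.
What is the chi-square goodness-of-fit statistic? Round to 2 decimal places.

73.23

Expected count for each of the 12 categories: 468/12 = 39.
1: (66 − 39)²/39 = 729/39 = 18.692
2: (35 − 39)²/39 = 16/39 = 0.410
3: (51 − 39)²/39 = 144/39 = 3.692
4: (53 − 39)²/39 = 196/39 = 5.026
5: (41 − 39)²/39 = 4/39 = 0.103
6: (41 − 39)²/39 = 4/39 = 0.103
7: (24 − 39)²/39 = 225/39 = 5.769
8: (37 − 39)²/39 = 4/39 = 0.103
9: (38 − 39)²/39 = 1/39 = 0.026
10: (49 − 39)²/39 = 100/39 = 2.564
11: (31 − 39)²/39 = 64/39 = 1.641
12: (2 − 39)²/39 = 1369/39 = 35.103
Sum = 73.23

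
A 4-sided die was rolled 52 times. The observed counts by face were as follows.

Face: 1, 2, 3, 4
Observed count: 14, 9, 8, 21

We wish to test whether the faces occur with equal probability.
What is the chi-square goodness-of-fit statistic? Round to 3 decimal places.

8.154

Under H₀ each category has probability 1/4, so each expected count is 52/4 = 13.
cat         O        E   (O−E)²/E
1          14       13     0.0769
2           9       13     1.2308
3           8       13     1.9231
4          21       13     4.9231
Sum = 8.154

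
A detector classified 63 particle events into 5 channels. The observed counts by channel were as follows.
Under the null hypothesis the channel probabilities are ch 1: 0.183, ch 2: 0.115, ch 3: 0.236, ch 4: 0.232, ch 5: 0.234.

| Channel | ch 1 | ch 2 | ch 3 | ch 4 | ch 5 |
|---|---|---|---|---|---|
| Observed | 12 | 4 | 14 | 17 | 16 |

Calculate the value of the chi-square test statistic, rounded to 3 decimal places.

2.020

Expected counts E_i = n·p_i: 63×0.183 = 11.529, 63×0.115 = 7.245, 63×0.236 = 14.868, 63×0.232 = 14.616, 63×0.234 = 14.742.
ch 1: (12 − 11.529)²/11.529 = 0.221841/11.529 = 0.0192
ch 2: (4 − 7.245)²/7.245 = 10.530025/7.245 = 1.4534
ch 3: (14 − 14.868)²/14.868 = 0.753424/14.868 = 0.0507
ch 4: (17 − 14.616)²/14.616 = 5.683456/14.616 = 0.3889
ch 5: (16 − 14.742)²/14.742 = 1.582564/14.742 = 0.1074
Sum = 2.020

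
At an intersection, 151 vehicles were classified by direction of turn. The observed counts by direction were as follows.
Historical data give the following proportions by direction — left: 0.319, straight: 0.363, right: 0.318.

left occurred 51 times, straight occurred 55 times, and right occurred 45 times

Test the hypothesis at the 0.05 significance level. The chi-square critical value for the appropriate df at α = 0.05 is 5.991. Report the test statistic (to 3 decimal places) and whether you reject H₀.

Expected counts E_i = n·p_i: 151×0.319 = 48.169, 151×0.363 = 54.813, 151×0.318 = 48.018.
left: (51 − 48.169)²/48.169 = 8.014561/48.169 = 0.1664
straight: (55 − 54.813)²/54.813 = 0.034969/54.813 = 0.0006
right: (45 − 48.018)²/48.018 = 9.108324/48.018 = 0.1897
Sum = 0.357
df = 2. Since 0.357 < 5.991, we do not reject H₀.

0.357; do not reject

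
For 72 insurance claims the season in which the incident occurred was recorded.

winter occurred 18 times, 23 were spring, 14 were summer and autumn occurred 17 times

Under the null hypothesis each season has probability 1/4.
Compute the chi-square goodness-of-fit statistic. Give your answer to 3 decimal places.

Expected count for each of the 4 categories: 72/4 = 18.
winter: (18 − 18)²/18 = 0/18 = 0.0000
spring: (23 − 18)²/18 = 25/18 = 1.3889
summer: (14 − 18)²/18 = 16/18 = 0.8889
autumn: (17 − 18)²/18 = 1/18 = 0.0556
Sum = 2.333

2.333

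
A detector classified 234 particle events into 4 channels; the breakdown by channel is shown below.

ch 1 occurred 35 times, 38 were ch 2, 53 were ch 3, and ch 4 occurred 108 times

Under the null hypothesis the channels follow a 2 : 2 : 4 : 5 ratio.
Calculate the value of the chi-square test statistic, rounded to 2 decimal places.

Ratio total = 13. Expected counts: 234×2/13 = 36, 234×2/13 = 36, 234×4/13 = 72, 234×5/13 = 90.
ch 1: (35 − 36)²/36 = 1/36 = 0.028
ch 2: (38 − 36)²/36 = 4/36 = 0.111
ch 3: (53 − 72)²/72 = 361/72 = 5.014
ch 4: (108 − 90)²/90 = 324/90 = 3.600
Sum = 8.75

8.75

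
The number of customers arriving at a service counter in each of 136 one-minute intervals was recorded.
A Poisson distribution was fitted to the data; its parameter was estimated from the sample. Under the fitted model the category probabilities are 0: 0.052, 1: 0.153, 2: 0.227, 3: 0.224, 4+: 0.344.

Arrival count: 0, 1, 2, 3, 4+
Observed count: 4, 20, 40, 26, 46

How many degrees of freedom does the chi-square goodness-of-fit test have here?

3

There are k = 5 categories and 1 parameter estimated from the data, so df = 5 − 1 − 1 = 3.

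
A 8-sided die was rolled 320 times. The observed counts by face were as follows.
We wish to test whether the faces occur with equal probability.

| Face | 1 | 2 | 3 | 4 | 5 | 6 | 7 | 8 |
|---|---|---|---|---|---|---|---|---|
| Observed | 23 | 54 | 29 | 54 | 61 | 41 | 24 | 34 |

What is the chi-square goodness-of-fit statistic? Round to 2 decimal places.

Expected count for each of the 8 categories: 320/8 = 40.
cat         O        E   (O−E)²/E
1          23       40      7.225
2          54       40      4.900
3          29       40      3.025
4          54       40      4.900
5          61       40     11.025
6          41       40      0.025
7          24       40      6.400
8          34       40      0.900
Sum = 38.40

38.40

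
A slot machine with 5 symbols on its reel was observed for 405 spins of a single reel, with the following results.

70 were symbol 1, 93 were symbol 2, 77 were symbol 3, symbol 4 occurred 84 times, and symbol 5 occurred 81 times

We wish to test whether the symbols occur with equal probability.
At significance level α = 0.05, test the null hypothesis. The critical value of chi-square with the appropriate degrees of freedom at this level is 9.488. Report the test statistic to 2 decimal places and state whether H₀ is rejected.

Under H₀ each category has probability 1/5, so each expected count is 405/5 = 81.
cat           O        E   (O−E)²/E
symbol 1     70       81      1.494
symbol 2     93       81      1.778
symbol 3     77       81      0.198
symbol 4     84       81      0.111
symbol 5     81       81      0.000
Sum = 3.58
df = 4. Since 3.58 < 9.488, we do not reject H₀.

3.58; do not reject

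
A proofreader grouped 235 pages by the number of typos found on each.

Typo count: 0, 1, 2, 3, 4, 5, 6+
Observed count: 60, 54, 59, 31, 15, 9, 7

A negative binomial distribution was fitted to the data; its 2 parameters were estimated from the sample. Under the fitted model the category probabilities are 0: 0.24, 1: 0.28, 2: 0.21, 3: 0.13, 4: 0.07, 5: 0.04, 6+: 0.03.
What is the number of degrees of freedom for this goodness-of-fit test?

There are k = 7 categories and 2 parameters estimated from the data, so df = 7 − 1 − 2 = 4.

4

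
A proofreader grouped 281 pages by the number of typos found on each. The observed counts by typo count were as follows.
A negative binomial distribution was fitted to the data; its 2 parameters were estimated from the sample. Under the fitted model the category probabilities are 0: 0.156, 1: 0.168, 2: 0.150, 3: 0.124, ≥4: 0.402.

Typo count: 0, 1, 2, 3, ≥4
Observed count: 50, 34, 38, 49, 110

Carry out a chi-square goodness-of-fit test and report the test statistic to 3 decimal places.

Expected counts E_i = n·p_i: 281×0.156 = 43.836, 281×0.168 = 47.208, 281×0.150 = 42.15, 281×0.124 = 34.844, 281×0.402 = 112.962.
cat         O        E   (O−E)²/E
0          50   43.836     0.8668
1          34   47.208     3.6954
2          38    42.15     0.4086
3          49   34.844     5.7511
≥4        110  112.962     0.0777
Sum = 10.800

10.800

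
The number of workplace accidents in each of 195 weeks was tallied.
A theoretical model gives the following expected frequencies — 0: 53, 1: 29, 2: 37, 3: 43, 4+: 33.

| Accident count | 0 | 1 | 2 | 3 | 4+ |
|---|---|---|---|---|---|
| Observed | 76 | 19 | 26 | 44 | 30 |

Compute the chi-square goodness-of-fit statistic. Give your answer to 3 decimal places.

χ² = (76−53)²/53 + (19−29)²/29 + (26−37)²/37 + (44−43)²/43 + (30−33)²/33
   = 9.9811 + 3.4483 + 3.2703 + 0.0233 + 0.2727
Sum = 16.996

16.996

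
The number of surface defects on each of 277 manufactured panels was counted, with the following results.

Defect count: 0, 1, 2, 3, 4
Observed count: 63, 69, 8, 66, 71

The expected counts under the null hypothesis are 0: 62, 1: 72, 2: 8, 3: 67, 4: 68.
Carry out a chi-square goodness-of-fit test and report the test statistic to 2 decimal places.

0.29

cat         O        E   (O−E)²/E
0          63       62      0.016
1          69       72      0.125
2           8        8      0.000
3          66       67      0.015
4          71       68      0.132
Sum = 0.29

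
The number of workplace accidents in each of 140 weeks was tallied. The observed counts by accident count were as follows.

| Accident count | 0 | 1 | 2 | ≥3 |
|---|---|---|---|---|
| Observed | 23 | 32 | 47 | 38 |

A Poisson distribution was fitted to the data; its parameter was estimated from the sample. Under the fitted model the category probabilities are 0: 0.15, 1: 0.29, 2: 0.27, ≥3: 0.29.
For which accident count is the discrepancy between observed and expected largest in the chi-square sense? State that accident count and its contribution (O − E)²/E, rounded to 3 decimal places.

2, 2.239

Expected counts E_i = n·p_i: 140×0.15 = 21, 140×0.29 = 40.6, 140×0.27 = 37.8, 140×0.29 = 40.6.
0: (23 − 21)²/21 = 4/21 = 0.1905
1: (32 − 40.6)²/40.6 = 73.96/40.6 = 1.8217
2: (47 − 37.8)²/37.8 = 84.64/37.8 = 2.2392
≥3: (38 − 40.6)²/40.6 = 6.76/40.6 = 0.1665
The largest term is for 2: 2.239.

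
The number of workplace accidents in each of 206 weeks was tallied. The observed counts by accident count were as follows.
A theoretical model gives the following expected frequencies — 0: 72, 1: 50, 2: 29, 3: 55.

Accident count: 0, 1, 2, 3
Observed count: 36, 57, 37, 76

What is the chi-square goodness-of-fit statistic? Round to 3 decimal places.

29.205

0: (36 − 72)²/72 = 1296/72 = 18.0000
1: (57 − 50)²/50 = 49/50 = 0.9800
2: (37 − 29)²/29 = 64/29 = 2.2069
3: (76 − 55)²/55 = 441/55 = 8.0182
Sum = 29.205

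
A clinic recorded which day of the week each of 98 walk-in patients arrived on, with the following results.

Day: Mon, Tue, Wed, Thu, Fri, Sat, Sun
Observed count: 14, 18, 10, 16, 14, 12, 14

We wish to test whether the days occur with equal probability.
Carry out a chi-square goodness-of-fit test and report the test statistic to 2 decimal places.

Expected count for each of the 7 categories: 98/7 = 14.
χ² = (14−14)²/14 + (18−14)²/14 + (10−14)²/14 + (16−14)²/14 + (14−14)²/14 + (12−14)²/14 + (14−14)²/14
   = 0.000 + 1.143 + 1.143 + 0.286 + 0.000 + 0.286 + 0.000
Sum = 2.86

2.86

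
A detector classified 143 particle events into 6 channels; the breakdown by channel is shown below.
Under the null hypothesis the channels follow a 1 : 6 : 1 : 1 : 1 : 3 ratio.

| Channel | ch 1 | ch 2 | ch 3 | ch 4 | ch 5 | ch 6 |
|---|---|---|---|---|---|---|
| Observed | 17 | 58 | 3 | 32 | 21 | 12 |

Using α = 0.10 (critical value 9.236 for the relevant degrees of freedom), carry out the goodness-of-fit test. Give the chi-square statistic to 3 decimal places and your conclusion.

Ratio total = 13. Expected counts: 143×1/13 = 11, 143×6/13 = 66, 143×1/13 = 11, 143×1/13 = 11, 143×1/13 = 11, 143×3/13 = 33.
χ² = (17−11)²/11 + (58−66)²/66 + (3−11)²/11 + (32−11)²/11 + (21−11)²/11 + (12−33)²/33
   = 3.2727 + 0.9697 + 5.8182 + 40.0909 + 9.0909 + 13.3636
Sum = 72.606
df = 5. Since 72.606 > 9.236, we reject H₀.

72.606; reject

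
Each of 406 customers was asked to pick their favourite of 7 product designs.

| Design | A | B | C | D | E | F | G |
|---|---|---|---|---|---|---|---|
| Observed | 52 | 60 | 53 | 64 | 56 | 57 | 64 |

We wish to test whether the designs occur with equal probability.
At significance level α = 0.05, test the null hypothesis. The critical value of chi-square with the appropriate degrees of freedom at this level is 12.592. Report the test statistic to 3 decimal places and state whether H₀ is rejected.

Expected count for each of the 7 categories: 406/7 = 58.
A: (52 − 58)²/58 = 36/58 = 0.6207
B: (60 − 58)²/58 = 4/58 = 0.0690
C: (53 − 58)²/58 = 25/58 = 0.4310
D: (64 − 58)²/58 = 36/58 = 0.6207
E: (56 − 58)²/58 = 4/58 = 0.0690
F: (57 − 58)²/58 = 1/58 = 0.0172
G: (64 − 58)²/58 = 36/58 = 0.6207
Sum = 2.448
df = 6. Since 2.448 < 12.592, we do not reject H₀.

2.448; do not reject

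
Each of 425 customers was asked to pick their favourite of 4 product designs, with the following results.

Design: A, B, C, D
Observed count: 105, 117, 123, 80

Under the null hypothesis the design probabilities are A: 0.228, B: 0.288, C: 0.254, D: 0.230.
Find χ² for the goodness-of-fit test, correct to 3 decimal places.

Expected counts E_i = n·p_i: 425×0.228 = 96.9, 425×0.288 = 122.4, 425×0.254 = 107.95, 425×0.230 = 97.75.
A: (105 − 96.9)²/96.9 = 65.61/96.9 = 0.6771
B: (117 − 122.4)²/122.4 = 29.16/122.4 = 0.2382
C: (123 − 107.95)²/107.95 = 226.5025/107.95 = 2.0982
D: (80 − 97.75)²/97.75 = 315.0625/97.75 = 3.2231
Sum = 6.237

6.237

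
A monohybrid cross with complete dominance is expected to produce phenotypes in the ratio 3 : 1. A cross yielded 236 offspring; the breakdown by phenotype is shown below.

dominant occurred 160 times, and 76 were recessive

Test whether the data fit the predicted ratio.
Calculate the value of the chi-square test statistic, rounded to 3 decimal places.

Ratio total = 4. Expected counts: 236×3/4 = 177, 236×1/4 = 59.
cat            O        E   (O−E)²/E
dominant     160      177     1.6328
recessive     76       59     4.8983
Sum = 6.531

6.531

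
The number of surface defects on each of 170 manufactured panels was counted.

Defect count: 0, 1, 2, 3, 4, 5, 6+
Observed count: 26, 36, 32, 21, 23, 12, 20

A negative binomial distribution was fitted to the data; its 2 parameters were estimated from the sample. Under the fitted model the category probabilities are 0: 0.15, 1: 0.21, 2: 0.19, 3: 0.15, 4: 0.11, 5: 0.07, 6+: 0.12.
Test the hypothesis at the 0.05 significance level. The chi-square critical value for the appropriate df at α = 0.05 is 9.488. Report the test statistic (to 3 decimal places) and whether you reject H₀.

Expected counts E_i = n·p_i: 170×0.15 = 25.5, 170×0.21 = 35.7, 170×0.19 = 32.3, 170×0.15 = 25.5, 170×0.11 = 18.7, 170×0.07 = 11.9, 170×0.12 = 20.4.
0: (26 − 25.5)²/25.5 = 0.25/25.5 = 0.0098
1: (36 − 35.7)²/35.7 = 0.09/35.7 = 0.0025
2: (32 − 32.3)²/32.3 = 0.09/32.3 = 0.0028
3: (21 − 25.5)²/25.5 = 20.25/25.5 = 0.7941
4: (23 − 18.7)²/18.7 = 18.49/18.7 = 0.9888
5: (12 − 11.9)²/11.9 = 0.01/11.9 = 0.0008
6+: (20 − 20.4)²/20.4 = 0.16/20.4 = 0.0078
Sum = 1.807
df = 4. Since 1.807 < 9.488, we do not reject H₀.

1.807; do not reject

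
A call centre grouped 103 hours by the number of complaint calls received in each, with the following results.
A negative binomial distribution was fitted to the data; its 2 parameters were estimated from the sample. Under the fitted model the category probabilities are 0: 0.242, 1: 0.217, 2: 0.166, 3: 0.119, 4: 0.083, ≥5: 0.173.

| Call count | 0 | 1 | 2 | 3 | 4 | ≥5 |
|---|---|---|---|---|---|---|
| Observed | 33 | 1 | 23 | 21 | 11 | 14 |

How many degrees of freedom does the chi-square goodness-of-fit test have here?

There are k = 6 categories and 2 parameters estimated from the data, so df = 6 − 1 − 2 = 3.

3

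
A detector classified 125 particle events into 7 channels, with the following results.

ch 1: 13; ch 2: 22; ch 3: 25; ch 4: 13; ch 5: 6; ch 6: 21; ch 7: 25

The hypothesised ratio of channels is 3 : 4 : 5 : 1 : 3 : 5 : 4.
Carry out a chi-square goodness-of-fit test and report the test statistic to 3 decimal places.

20.557

Ratio total = 25. Expected counts: 125×3/25 = 15, 125×4/25 = 20, 125×5/25 = 25, 125×1/25 = 5, 125×3/25 = 15, 125×5/25 = 25, 125×4/25 = 20.
cat         O        E   (O−E)²/E
ch 1       13       15     0.2667
ch 2       22       20     0.2000
ch 3       25       25     0.0000
ch 4       13        5    12.8000
ch 5        6       15     5.4000
ch 6       21       25     0.6400
ch 7       25       20     1.2500
Sum = 20.557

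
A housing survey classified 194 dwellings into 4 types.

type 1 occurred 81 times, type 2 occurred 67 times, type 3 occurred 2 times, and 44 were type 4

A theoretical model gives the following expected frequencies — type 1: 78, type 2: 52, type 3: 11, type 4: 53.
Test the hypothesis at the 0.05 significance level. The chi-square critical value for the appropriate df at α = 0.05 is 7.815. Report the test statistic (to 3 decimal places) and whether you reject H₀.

χ² = (81−78)²/78 + (67−52)²/52 + (2−11)²/11 + (44−53)²/53
   = 0.1154 + 4.3269 + 7.3636 + 1.5283
Sum = 13.334
df = 3. Since 13.334 > 7.815, we reject H₀.

13.334; reject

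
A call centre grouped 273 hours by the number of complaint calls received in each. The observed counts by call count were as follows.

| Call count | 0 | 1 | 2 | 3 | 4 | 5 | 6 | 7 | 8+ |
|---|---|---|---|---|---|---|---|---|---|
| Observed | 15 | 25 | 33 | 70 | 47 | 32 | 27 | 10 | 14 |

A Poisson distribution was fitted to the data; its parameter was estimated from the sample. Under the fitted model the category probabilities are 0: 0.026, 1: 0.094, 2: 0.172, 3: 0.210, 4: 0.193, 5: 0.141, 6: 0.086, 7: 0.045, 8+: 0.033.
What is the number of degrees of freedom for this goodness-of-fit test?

7

There are k = 9 categories and 1 parameter estimated from the data, so df = 9 − 1 − 1 = 7.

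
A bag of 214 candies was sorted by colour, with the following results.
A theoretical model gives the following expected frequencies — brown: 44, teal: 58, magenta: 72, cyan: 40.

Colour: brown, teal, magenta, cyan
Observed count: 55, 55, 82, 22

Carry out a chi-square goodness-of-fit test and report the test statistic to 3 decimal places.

12.394

cat          O        E   (O−E)²/E
brown       55       44     2.7500
teal        55       58     0.1552
magenta     82       72     1.3889
cyan        22       40     8.1000
Sum = 12.394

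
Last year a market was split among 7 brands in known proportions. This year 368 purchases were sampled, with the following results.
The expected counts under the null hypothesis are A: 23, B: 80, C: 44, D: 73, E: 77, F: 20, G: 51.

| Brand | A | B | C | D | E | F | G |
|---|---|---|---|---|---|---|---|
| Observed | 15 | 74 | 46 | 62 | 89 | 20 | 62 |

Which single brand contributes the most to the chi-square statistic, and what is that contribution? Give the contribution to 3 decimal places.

A, 2.783

cat         O        E   (O−E)²/E
A          15       23     2.7826
B          74       80     0.4500
C          46       44     0.0909
D          62       73     1.6575
E          89       77     1.8701
F          20       20     0.0000
G          62       51     2.3725
The largest term is for A: 2.783.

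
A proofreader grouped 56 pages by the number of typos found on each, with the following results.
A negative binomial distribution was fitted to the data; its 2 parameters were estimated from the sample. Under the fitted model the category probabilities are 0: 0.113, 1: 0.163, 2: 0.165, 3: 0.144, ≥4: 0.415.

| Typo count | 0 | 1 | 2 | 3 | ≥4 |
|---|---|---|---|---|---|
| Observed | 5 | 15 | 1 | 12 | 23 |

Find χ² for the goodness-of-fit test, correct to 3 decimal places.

13.328

Expected counts E_i = n·p_i: 56×0.113 = 6.328, 56×0.163 = 9.128, 56×0.165 = 9.24, 56×0.144 = 8.064, 56×0.415 = 23.24.
0: (5 − 6.328)²/6.328 = 1.763584/6.328 = 0.2787
1: (15 − 9.128)²/9.128 = 34.480384/9.128 = 3.7774
2: (1 − 9.24)²/9.24 = 67.8976/9.24 = 7.3482
3: (12 − 8.064)²/8.064 = 15.492096/8.064 = 1.9211
≥4: (23 − 23.24)²/23.24 = 0.0576/23.24 = 0.0025
Sum = 13.328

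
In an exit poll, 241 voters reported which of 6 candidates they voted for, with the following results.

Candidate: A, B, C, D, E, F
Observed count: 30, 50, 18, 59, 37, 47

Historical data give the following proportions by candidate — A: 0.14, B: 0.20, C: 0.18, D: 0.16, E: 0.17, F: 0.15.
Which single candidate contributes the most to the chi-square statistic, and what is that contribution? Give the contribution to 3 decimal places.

Expected counts E_i = n·p_i: 241×0.14 = 33.74, 241×0.20 = 48.2, 241×0.18 = 43.38, 241×0.16 = 38.56, 241×0.17 = 40.97, 241×0.15 = 36.15.
χ² = (30−33.74)²/33.74 + (50−48.2)²/48.2 + (18−43.38)²/43.38 + (59−38.56)²/38.56 + (37−40.97)²/40.97 + (47−36.15)²/36.15
   = 0.4146 + 0.0672 + 14.8489 + 10.8349 + 0.3847 + 3.2565
The largest term is for C: 14.849.

C, 14.849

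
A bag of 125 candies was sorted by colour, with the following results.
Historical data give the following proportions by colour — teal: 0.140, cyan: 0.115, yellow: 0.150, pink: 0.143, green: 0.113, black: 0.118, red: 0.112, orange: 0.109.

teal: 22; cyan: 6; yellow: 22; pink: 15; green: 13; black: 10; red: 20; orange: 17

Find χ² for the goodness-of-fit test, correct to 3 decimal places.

Expected counts E_i = n·p_i: 125×0.140 = 17.5, 125×0.115 = 14.375, 125×0.150 = 18.75, 125×0.143 = 17.875, 125×0.113 = 14.125, 125×0.118 = 14.75, 125×0.112 = 14, 125×0.109 = 13.625.
χ² = (22−17.5)²/17.5 + (6−14.375)²/14.375 + (22−18.75)²/18.75 + (15−17.875)²/17.875 + (13−14.125)²/14.125 + (10−14.75)²/14.75 + (20−14)²/14 + (17−13.625)²/13.625
   = 1.1571 + 4.8793 + 0.5633 + 0.4624 + 0.0896 + 1.5297 + 2.5714 + 0.8360
Sum = 12.089

12.089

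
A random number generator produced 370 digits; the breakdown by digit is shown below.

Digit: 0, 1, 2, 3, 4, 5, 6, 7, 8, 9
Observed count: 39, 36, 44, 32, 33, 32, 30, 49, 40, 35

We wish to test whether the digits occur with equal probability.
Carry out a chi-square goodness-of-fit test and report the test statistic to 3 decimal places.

Under H₀ each category has probability 1/10, so each expected count is 370/10 = 37.
cat         O        E   (O−E)²/E
0          39       37     0.1081
1          36       37     0.0270
2          44       37     1.3243
3          32       37     0.6757
4          33       37     0.4324
5          32       37     0.6757
6          30       37     1.3243
7          49       37     3.8919
8          40       37     0.2432
9          35       37     0.1081
Sum = 8.811

8.811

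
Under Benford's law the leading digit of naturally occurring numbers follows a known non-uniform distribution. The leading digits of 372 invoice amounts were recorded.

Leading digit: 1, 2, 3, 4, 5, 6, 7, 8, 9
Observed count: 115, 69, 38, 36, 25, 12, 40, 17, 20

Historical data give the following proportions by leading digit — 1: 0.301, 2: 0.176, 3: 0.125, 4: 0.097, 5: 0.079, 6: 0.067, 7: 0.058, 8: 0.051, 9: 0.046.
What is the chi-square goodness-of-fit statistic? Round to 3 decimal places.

25.608

Expected counts E_i = n·p_i: 372×0.301 = 111.972, 372×0.176 = 65.472, 372×0.125 = 46.5, 372×0.097 = 36.084, 372×0.079 = 29.388, 372×0.067 = 24.924, 372×0.058 = 21.576, 372×0.051 = 18.972, 372×0.046 = 17.112.
1: (115 − 111.972)²/111.972 = 9.168784/111.972 = 0.0819
2: (69 − 65.472)²/65.472 = 12.446784/65.472 = 0.1901
3: (38 − 46.5)²/46.5 = 72.25/46.5 = 1.5538
4: (36 − 36.084)²/36.084 = 0.007056/36.084 = 0.0002
5: (25 − 29.388)²/29.388 = 19.254544/29.388 = 0.6552
6: (12 − 24.924)²/24.924 = 167.029776/24.924 = 6.7016
7: (40 − 21.576)²/21.576 = 339.443776/21.576 = 15.7325
8: (17 − 18.972)²/18.972 = 3.888784/18.972 = 0.2050
9: (20 − 17.112)²/17.112 = 8.340544/17.112 = 0.4874
Sum = 25.608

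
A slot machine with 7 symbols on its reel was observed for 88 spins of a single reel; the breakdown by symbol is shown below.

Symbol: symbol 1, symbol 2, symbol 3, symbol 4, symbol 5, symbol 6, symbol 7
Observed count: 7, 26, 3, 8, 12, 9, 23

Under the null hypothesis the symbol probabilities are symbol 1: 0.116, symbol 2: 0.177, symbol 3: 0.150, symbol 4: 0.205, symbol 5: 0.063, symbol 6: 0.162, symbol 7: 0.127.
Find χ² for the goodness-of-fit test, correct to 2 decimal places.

Expected counts E_i = n·p_i: 88×0.116 = 10.208, 88×0.177 = 15.576, 88×0.150 = 13.2, 88×0.205 = 18.04, 88×0.063 = 5.544, 88×0.162 = 14.256, 88×0.127 = 11.176.
cat           O        E   (O−E)²/E
symbol 1      7   10.208      1.008
symbol 2     26   15.576      6.976
symbol 3      3     13.2      7.882
symbol 4      8    18.04      5.588
symbol 5     12    5.544      7.518
symbol 6      9   14.256      1.938
symbol 7     23   11.176     12.510
Sum = 43.42

43.42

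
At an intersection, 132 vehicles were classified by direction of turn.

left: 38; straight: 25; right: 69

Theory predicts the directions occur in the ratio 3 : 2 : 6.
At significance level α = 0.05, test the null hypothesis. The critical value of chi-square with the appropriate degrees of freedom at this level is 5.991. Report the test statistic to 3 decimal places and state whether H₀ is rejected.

0.278; do not reject

Ratio total = 11. Expected counts: 132×3/11 = 36, 132×2/11 = 24, 132×6/11 = 72.
χ² = (38−36)²/36 + (25−24)²/24 + (69−72)²/72
   = 0.1111 + 0.0417 + 0.1250
Sum = 0.278
df = 2. Since 0.278 < 5.991, we do not reject H₀.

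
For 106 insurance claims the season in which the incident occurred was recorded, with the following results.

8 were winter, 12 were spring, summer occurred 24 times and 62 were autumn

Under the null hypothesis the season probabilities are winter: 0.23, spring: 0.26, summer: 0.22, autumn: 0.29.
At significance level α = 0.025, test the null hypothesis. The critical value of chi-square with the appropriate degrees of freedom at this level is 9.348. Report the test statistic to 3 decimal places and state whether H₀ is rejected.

51.599; reject

Expected counts E_i = n·p_i: 106×0.23 = 24.38, 106×0.26 = 27.56, 106×0.22 = 23.32, 106×0.29 = 30.74.
χ² = (8−24.38)²/24.38 + (12−27.56)²/27.56 + (24−23.32)²/23.32 + (62−30.74)²/30.74
   = 11.0051 + 8.7850 + 0.0198 + 31.7888
Sum = 51.599
df = 3. Since 51.599 > 9.348, we reject H₀.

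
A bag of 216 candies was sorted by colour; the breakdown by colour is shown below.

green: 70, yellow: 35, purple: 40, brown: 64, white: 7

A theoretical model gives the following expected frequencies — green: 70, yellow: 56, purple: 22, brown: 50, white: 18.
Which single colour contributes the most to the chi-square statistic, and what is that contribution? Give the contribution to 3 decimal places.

χ² = (70−70)²/70 + (35−56)²/56 + (40−22)²/22 + (64−50)²/50 + (7−18)²/18
   = 0.0000 + 7.8750 + 14.7273 + 3.9200 + 6.7222
The largest term is for purple: 14.727.

purple, 14.727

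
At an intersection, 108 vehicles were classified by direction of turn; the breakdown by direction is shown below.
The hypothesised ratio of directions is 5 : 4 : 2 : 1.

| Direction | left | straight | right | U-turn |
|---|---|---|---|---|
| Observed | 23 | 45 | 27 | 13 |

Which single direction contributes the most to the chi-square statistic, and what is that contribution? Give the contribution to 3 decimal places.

Ratio total = 12. Expected counts: 108×5/12 = 45, 108×4/12 = 36, 108×2/12 = 18, 108×1/12 = 9.
χ² = (23−45)²/45 + (45−36)²/36 + (27−18)²/18 + (13−9)²/9
   = 10.7556 + 2.2500 + 4.5000 + 1.7778
The largest term is for left: 10.756.

left, 10.756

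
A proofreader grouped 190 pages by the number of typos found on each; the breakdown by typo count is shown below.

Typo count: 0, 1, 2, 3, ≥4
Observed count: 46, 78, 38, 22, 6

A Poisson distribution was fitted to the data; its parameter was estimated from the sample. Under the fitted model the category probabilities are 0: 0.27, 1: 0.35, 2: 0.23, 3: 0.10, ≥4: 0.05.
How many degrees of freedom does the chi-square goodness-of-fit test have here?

3

There are k = 5 categories and 1 parameter estimated from the data, so df = 5 − 1 − 1 = 3.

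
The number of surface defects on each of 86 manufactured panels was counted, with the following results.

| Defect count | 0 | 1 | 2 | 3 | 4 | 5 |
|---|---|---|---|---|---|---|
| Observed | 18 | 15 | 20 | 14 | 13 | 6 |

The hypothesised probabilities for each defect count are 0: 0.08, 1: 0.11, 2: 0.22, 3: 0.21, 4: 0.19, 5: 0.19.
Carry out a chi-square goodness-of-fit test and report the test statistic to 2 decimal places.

29.42

Expected counts E_i = n·p_i: 86×0.08 = 6.88, 86×0.11 = 9.46, 86×0.22 = 18.92, 86×0.21 = 18.06, 86×0.19 = 16.34, 86×0.19 = 16.34.
χ² = (18−6.88)²/6.88 + (15−9.46)²/9.46 + (20−18.92)²/18.92 + (14−18.06)²/18.06 + (13−16.34)²/16.34 + (6−16.34)²/16.34
   = 17.973 + 3.244 + 0.062 + 0.913 + 0.683 + 6.543
Sum = 29.42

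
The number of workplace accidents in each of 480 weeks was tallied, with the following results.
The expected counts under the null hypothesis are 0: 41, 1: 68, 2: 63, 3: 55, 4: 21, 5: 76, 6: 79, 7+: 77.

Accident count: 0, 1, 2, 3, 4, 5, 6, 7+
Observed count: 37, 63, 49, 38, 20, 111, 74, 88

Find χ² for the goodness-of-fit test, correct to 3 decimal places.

χ² = (37−41)²/41 + (63−68)²/68 + (49−63)²/63 + (38−55)²/55 + (20−21)²/21 + (111−76)²/76 + (74−79)²/79 + (88−77)²/77
   = 0.3902 + 0.3676 + 3.1111 + 5.2545 + 0.0476 + 16.1184 + 0.3165 + 1.5714
Sum = 27.177

27.177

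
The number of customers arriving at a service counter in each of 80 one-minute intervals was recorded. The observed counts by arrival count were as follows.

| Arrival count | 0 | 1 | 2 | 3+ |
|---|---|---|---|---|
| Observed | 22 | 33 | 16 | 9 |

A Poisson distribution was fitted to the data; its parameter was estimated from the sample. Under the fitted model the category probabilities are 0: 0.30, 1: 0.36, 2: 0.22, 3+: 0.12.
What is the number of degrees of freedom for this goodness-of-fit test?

There are k = 4 categories and 1 parameter estimated from the data, so df = 4 − 1 − 1 = 2.

2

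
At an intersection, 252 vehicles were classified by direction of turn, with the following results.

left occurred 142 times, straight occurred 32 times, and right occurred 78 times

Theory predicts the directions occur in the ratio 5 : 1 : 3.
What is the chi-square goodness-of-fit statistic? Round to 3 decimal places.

Ratio total = 9. Expected counts: 252×5/9 = 140, 252×1/9 = 28, 252×3/9 = 84.
cat           O        E   (O−E)²/E
left        142      140     0.0286
straight     32       28     0.5714
right        78       84     0.4286
Sum = 1.029

1.029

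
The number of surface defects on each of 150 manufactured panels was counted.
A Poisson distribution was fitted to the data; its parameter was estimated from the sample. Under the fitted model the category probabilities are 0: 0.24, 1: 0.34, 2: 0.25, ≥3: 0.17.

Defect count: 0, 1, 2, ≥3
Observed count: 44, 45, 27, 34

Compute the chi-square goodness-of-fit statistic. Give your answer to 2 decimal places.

8.26

Expected counts E_i = n·p_i: 150×0.24 = 36, 150×0.34 = 51, 150×0.25 = 37.5, 150×0.17 = 25.5.
cat         O        E   (O−E)²/E
0          44       36      1.778
1          45       51      0.706
2          27     37.5      2.940
≥3         34     25.5      2.833
Sum = 8.26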